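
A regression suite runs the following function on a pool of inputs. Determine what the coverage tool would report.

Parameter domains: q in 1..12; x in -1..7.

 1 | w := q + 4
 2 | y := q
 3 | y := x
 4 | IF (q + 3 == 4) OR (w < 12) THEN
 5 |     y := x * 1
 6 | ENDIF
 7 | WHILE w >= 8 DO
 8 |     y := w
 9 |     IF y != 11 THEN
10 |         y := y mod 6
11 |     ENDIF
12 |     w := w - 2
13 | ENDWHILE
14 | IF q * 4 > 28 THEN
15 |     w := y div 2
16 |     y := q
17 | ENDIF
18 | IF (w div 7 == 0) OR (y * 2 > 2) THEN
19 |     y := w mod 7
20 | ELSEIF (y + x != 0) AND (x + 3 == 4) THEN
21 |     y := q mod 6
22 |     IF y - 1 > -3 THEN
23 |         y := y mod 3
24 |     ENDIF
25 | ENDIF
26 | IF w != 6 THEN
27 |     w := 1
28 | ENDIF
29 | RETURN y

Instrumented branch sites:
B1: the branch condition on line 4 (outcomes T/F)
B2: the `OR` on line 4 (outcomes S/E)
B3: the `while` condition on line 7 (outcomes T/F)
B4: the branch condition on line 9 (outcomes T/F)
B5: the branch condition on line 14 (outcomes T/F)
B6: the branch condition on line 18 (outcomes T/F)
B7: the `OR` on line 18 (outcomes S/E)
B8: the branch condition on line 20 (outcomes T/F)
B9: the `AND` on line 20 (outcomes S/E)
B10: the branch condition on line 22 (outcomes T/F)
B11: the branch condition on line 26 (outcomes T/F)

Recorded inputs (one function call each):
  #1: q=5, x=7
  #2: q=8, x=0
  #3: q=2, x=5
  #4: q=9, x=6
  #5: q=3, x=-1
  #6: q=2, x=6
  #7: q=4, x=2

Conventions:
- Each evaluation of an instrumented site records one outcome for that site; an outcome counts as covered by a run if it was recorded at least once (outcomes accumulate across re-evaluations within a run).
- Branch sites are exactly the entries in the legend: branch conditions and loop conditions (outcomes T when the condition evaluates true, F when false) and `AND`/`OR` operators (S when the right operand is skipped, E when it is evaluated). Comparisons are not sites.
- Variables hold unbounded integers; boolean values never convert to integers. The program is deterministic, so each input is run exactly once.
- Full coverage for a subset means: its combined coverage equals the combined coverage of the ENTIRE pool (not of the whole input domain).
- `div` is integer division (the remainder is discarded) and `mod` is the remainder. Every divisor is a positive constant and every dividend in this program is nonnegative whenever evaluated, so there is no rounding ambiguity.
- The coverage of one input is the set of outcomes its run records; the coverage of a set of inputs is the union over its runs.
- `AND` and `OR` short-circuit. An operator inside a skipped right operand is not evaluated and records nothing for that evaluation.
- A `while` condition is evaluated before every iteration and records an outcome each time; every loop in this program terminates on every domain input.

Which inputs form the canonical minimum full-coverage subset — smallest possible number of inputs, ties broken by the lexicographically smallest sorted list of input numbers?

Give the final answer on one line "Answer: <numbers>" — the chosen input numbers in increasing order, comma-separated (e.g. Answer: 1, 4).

input #1 (q=5, x=7): events B2->E, B1->T, B3->T, B4->T, B3->F, B5->F, B7->E, B6->T, B11->T; covers B1=T, B2=E, B3=T, B3=F, B4=T, B5=F, B6=T, B7=E, B11=T
input #2 (q=8, x=0): events B2->E, B1->F, B3->T, B4->T, B3->T, B4->T, B3->T, B4->T, B3->F, B5->T, B7->S, B6->T, B11->T; covers B1=F, B2=E, B3=T, B3=F, B4=T, B5=T, B6=T, B7=S, B11=T
input #3 (q=2, x=5): events B2->E, B1->T, B3->F, B5->F, B7->S, B6->T, B11->F; covers B1=T, B2=E, B3=F, B5=F, B6=T, B7=S, B11=F
input #4 (q=9, x=6): events B2->E, B1->F, B3->T, B4->T, B3->T, B4->F, B3->T, B4->T, B3->F, B5->T, B7->S, B6->T, B11->T; covers B1=F, B2=E, B3=T, B3=F, B4=T, B4=F, B5=T, B6=T, B7=S, B11=T
input #5 (q=3, x=-1): events B2->E, B1->T, B3->F, B5->F, B7->E, B6->F, B9->E, B8->F, B11->T; covers B1=T, B2=E, B3=F, B5=F, B6=F, B7=E, B8=F, B9=E, B11=T
input #6 (q=2, x=6): events B2->E, B1->T, B3->F, B5->F, B7->S, B6->T, B11->F; covers B1=T, B2=E, B3=F, B5=F, B6=T, B7=S, B11=F
input #7 (q=4, x=2): events B2->E, B1->T, B3->T, B4->T, B3->F, B5->F, B7->S, B6->T, B11->F; covers B1=T, B2=E, B3=T, B3=F, B4=T, B5=F, B6=T, B7=S, B11=F
the full pool covers 17 outcomes: B1=T, B1=F, B2=E, B3=T, B3=F, B4=T, B4=F, B5=T, B5=F, B6=T, B6=F, B7=S, B7=E, B8=F, B9=E, B11=T, B11=F
size 1 is not enough: best union over all size-1 subsets is 10/17
size 2 is not enough: best union over all size-2 subsets is 16/17
inputs {3, 4, 5} (size 3) cover everything; no size-3 subset with a lexicographically smaller index list covers all 17

Answer: 3, 4, 5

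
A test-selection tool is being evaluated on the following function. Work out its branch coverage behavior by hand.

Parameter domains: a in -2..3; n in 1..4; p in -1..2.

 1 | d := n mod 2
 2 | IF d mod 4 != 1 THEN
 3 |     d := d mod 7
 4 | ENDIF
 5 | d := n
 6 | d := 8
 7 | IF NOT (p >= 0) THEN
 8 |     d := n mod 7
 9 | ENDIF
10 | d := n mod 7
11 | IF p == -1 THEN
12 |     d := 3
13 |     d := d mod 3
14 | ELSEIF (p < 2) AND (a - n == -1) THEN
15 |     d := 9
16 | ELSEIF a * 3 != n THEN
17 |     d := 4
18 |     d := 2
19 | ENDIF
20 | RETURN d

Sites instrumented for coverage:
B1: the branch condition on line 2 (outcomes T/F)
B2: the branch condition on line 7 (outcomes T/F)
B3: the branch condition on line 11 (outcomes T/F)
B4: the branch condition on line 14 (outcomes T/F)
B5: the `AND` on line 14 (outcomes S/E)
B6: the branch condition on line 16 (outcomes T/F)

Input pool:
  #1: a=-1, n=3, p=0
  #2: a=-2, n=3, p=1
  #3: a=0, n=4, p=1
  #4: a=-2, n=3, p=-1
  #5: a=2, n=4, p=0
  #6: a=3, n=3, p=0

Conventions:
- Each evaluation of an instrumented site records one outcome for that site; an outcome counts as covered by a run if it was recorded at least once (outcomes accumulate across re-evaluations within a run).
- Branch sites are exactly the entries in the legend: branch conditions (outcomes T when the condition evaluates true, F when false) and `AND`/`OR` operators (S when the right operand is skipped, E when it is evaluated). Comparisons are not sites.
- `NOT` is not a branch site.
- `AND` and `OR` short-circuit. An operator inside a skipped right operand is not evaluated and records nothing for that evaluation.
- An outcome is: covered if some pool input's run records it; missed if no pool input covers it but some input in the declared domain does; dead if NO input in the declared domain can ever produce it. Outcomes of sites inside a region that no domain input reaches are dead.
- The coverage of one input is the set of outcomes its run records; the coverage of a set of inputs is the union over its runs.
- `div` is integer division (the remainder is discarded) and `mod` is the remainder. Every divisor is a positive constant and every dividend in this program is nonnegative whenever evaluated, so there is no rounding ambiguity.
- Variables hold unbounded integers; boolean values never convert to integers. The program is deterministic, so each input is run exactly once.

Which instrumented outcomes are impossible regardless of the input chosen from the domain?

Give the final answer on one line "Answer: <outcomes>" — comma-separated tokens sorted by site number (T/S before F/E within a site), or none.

exhaustive pass over the 96-input domain:
  reachable outcomes have witnesses, e.g. B1=T (e.g. a=-2, n=2, p=-1), B1=F (e.g. a=-2, n=1, p=-1), B2=T (e.g. a=-2, n=1, p=-1), B2=F (e.g. a=-2, n=1, p=0)

Answer: none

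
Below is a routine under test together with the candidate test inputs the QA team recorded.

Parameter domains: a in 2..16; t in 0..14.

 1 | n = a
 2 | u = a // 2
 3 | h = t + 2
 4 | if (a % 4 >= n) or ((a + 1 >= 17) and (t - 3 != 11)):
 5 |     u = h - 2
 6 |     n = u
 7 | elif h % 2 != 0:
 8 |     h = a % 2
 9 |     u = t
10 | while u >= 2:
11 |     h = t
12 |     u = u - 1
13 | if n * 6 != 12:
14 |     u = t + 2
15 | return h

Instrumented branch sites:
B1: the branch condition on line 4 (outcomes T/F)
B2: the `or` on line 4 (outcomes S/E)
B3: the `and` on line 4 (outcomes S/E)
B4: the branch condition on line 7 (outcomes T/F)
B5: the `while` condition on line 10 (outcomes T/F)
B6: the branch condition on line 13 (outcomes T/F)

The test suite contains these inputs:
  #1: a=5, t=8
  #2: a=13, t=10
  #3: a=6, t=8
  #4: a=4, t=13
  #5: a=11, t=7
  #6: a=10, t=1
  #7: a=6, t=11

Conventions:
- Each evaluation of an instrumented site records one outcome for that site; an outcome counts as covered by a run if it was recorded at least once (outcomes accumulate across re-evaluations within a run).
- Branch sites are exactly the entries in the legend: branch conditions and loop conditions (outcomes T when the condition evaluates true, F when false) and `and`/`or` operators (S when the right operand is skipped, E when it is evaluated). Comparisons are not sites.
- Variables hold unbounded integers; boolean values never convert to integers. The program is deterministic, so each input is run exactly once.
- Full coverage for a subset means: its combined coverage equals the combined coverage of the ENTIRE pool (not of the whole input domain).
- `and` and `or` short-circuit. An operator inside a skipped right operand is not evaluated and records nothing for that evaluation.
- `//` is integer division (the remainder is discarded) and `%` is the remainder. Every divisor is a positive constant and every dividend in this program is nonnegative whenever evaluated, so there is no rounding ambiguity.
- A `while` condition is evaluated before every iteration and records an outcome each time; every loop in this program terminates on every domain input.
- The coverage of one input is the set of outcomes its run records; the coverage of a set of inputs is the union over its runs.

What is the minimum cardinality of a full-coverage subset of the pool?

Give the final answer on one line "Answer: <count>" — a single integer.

run #1 (a=5, t=8) runs B2->E, B3->S, B1->F, B4->F, B5->T, B5->F, B6->T; records B1=F, B2=E, B3=S, B4=F, B5=T, B5=F, B6=T
run #2 (a=13, t=10) runs B2->E, B3->S, B1->F, B4->F, B5->T, B5->T, B5->T, B5->T, B5->T, B5->F, B6->T; records B1=F, B2=E, B3=S, B4=F, B5=T, B5=F, B6=T
run #3 (a=6, t=8) runs B2->E, B3->S, B1->F, B4->F, B5->T, B5->T, B5->F, B6->T; records B1=F, B2=E, B3=S, B4=F, B5=T, B5=F, B6=T
run #4 (a=4, t=13) runs B2->E, B3->S, B1->F, B4->T, B5->T, B5->T, B5->T, B5->T, B5->T, B5->T, B5->T, B5->T, B5->T, B5->T, ...; records B1=F, B2=E, B3=S, B4=T, B5=T, B5=F, B6=T
run #5 (a=11, t=7) runs B2->E, B3->S, B1->F, B4->T, B5->T, B5->T, B5->T, B5->T, B5->T, B5->T, B5->F, B6->T; records B1=F, B2=E, B3=S, B4=T, B5=T, B5=F, B6=T
run #6 (a=10, t=1) runs B2->E, B3->S, B1->F, B4->T, B5->F, B6->T; records B1=F, B2=E, B3=S, B4=T, B5=F, B6=T
run #7 (a=6, t=11) runs B2->E, B3->S, B1->F, B4->T, B5->T, B5->T, B5->T, B5->T, B5->T, B5->T, B5->T, B5->T, B5->T, B5->T, ...; records B1=F, B2=E, B3=S, B4=T, B5=T, B5=F, B6=T
the full pool covers 8 outcomes: B1=F, B2=E, B3=S, B4=T, B4=F, B5=T, B5=F, B6=T
no size-1 subset reaches all 8 outcomes (best union: 7/8)
inputs {1, 4} (size 2) cover everything; no size-2 subset with a lexicographically smaller index list covers all 8

Answer: 2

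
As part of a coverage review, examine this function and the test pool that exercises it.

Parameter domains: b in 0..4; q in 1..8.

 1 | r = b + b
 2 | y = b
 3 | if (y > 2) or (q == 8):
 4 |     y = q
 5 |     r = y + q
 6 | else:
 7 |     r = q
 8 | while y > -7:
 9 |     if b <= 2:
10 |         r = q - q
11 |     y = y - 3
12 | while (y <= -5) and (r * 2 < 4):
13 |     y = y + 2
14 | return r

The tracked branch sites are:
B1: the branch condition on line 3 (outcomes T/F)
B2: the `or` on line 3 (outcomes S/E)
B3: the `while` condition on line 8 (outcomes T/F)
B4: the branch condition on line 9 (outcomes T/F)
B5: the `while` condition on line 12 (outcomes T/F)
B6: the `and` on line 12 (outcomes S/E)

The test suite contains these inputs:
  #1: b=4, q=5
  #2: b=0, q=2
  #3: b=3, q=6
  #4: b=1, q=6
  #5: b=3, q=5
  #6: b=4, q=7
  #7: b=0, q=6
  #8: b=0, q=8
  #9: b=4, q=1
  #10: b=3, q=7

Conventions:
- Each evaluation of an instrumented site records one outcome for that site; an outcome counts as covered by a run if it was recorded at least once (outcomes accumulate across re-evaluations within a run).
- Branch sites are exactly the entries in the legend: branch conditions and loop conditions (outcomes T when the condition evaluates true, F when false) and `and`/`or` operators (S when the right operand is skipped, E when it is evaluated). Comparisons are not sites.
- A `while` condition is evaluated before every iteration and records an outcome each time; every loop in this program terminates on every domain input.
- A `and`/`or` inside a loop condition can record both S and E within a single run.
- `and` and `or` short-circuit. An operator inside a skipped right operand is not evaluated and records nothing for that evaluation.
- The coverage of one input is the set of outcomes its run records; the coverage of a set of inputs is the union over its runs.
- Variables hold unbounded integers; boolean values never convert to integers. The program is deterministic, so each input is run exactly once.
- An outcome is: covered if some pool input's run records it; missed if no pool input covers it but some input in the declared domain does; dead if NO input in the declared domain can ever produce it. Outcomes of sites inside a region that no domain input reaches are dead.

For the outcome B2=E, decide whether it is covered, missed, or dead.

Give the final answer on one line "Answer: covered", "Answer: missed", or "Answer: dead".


B2=E is recorded by pool input(s) 2, 4, 7, 8 -> covered
Answer: covered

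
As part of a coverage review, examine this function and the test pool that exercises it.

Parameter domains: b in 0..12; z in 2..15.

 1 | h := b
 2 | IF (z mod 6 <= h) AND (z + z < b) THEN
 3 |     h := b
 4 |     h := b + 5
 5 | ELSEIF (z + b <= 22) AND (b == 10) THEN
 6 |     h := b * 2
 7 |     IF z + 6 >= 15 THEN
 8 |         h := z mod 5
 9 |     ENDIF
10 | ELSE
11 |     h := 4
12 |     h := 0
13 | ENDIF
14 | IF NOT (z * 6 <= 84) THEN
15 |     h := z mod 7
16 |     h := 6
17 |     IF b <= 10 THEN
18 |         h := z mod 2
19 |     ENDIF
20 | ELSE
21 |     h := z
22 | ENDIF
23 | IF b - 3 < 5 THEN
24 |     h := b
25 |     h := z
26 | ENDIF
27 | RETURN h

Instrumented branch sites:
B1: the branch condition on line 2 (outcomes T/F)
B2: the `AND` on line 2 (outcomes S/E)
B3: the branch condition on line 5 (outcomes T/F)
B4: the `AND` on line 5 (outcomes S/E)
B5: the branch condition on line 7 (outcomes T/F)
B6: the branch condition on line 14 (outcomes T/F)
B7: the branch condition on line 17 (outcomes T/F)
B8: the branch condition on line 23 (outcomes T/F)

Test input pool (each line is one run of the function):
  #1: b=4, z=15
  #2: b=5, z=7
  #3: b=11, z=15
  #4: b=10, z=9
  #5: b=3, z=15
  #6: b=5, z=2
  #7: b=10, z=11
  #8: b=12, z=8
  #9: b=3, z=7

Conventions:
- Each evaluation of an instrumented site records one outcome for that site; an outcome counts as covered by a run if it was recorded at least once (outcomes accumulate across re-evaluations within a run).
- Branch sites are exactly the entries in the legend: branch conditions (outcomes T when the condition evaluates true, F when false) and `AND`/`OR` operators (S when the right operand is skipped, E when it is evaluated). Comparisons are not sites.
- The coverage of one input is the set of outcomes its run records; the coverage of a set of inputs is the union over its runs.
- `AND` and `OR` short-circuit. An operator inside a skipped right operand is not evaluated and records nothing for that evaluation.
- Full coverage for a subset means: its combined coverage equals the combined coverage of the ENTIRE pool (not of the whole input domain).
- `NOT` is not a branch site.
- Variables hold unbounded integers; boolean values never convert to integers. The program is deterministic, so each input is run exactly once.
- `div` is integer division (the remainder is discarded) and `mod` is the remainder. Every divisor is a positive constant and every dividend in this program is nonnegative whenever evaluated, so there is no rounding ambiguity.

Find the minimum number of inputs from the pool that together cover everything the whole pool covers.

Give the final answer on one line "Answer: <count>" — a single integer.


input #1 (b=4, z=15): events B2->E, B1->F, B4->E, B3->F, B6->T, B7->T, B8->T; covers B1=F, B2=E, B3=F, B4=E, B6=T, B7=T, B8=T
input #2 (b=5, z=7): events B2->E, B1->F, B4->E, B3->F, B6->F, B8->T; covers B1=F, B2=E, B3=F, B4=E, B6=F, B8=T
input #3 (b=11, z=15): events B2->E, B1->F, B4->S, B3->F, B6->T, B7->F, B8->F; covers B1=F, B2=E, B3=F, B4=S, B6=T, B7=F, B8=F
input #4 (b=10, z=9): events B2->E, B1->F, B4->E, B3->T, B5->T, B6->F, B8->F; covers B1=F, B2=E, B3=T, B4=E, B5=T, B6=F, B8=F
input #5 (b=3, z=15): events B2->E, B1->F, B4->E, B3->F, B6->T, B7->T, B8->T; covers B1=F, B2=E, B3=F, B4=E, B6=T, B7=T, B8=T
input #6 (b=5, z=2): events B2->E, B1->T, B6->F, B8->T; covers B1=T, B2=E, B6=F, B8=T
input #7 (b=10, z=11): events B2->E, B1->F, B4->E, B3->T, B5->T, B6->F, B8->F; covers B1=F, B2=E, B3=T, B4=E, B5=T, B6=F, B8=F
input #8 (b=12, z=8): events B2->E, B1->F, B4->E, B3->F, B6->F, B8->F; covers B1=F, B2=E, B3=F, B4=E, B6=F, B8=F
input #9 (b=3, z=7): events B2->E, B1->F, B4->E, B3->F, B6->F, B8->T; covers B1=F, B2=E, B3=F, B4=E, B6=F, B8=T
union over all inputs: B1=T, B1=F, B2=E, B3=T, B3=F, B4=S, B4=E, B5=T, B6=T, B6=F, B7=T, B7=F, B8=T, B8=F (14 outcomes)
size 1 is not enough: best union over all size-1 subsets is 7/14
size 2 is not enough: best union over all size-2 subsets is 11/14
size 3 is not enough: best union over all size-3 subsets is 13/14
the canonical winner is {1, 3, 4, 6}: size 4, full 14-outcome coverage, earliest index list among size-4 covers
Answer: 4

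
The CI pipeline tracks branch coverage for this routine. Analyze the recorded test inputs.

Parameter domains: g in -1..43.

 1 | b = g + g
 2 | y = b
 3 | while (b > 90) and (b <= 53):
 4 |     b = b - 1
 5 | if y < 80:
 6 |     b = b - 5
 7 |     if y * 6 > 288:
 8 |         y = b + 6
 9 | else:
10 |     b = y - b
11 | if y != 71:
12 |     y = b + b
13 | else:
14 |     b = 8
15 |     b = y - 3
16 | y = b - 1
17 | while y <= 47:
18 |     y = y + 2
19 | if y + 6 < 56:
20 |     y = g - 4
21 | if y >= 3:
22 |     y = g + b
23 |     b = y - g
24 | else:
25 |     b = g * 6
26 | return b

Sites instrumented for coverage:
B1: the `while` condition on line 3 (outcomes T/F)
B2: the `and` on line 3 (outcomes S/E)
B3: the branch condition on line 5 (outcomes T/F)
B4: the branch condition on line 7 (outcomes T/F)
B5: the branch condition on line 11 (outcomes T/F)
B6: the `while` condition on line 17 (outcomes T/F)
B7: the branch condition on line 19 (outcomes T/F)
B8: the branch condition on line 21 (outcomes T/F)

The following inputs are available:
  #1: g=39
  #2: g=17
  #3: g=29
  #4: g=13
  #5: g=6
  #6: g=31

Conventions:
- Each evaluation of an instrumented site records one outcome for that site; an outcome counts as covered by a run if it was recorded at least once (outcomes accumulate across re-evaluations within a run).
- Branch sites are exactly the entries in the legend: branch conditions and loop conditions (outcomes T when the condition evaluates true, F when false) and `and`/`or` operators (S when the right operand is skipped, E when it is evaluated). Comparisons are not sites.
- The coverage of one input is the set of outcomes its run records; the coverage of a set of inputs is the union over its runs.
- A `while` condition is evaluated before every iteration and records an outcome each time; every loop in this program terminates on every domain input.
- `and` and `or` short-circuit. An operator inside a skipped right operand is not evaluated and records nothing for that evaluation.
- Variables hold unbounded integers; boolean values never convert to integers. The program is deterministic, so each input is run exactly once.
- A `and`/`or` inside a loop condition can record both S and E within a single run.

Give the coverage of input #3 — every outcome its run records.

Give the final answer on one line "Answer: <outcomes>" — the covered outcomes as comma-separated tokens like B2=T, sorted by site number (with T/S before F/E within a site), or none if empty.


Simulating input #3 (g=29) step by step:
  B2->S, B1->F, B3->T, B4->T, B5->T, B6->F, B7->F, B8->T
distinct outcomes covered: B1=F, B2=S, B3=T, B4=T, B5=T, B6=F, B7=F, B8=T
Answer: B1=F, B2=S, B3=T, B4=T, B5=T, B6=F, B7=F, B8=T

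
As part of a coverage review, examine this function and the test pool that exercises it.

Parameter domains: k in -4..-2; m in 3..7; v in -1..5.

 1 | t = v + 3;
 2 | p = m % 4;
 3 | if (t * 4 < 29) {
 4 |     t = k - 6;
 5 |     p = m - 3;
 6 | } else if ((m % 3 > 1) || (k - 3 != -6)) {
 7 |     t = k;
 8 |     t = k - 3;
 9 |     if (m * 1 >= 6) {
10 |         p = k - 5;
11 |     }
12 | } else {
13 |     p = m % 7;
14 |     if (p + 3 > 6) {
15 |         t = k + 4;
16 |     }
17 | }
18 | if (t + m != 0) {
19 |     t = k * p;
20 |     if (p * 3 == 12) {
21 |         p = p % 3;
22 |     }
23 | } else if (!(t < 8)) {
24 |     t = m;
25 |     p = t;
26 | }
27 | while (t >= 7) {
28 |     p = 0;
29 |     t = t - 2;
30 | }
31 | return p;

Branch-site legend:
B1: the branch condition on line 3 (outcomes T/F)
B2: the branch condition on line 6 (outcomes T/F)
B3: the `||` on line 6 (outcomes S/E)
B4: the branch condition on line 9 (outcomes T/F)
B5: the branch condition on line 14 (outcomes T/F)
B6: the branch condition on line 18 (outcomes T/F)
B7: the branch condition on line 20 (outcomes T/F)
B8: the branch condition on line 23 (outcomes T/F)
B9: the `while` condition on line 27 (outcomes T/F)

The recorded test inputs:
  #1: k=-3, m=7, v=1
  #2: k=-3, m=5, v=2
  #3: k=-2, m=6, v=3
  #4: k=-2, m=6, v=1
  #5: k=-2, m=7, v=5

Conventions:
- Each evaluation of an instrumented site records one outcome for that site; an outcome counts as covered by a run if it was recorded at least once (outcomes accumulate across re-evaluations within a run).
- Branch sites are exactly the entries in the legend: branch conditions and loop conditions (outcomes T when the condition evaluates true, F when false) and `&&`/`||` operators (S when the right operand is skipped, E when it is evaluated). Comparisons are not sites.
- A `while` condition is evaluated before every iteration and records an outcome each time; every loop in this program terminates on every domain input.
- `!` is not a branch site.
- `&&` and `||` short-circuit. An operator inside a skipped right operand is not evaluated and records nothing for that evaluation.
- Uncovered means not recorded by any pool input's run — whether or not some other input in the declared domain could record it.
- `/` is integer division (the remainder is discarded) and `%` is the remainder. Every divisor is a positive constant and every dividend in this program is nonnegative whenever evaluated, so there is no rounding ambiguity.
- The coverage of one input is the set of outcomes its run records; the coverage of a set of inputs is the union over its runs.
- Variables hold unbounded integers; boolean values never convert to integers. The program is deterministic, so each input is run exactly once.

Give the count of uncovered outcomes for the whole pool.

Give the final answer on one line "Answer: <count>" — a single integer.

input #1 (k=-3, m=7, v=1): events B1->T, B6->T, B7->T, B9->F; covers B1=T, B6=T, B7=T, B9=F
input #2 (k=-3, m=5, v=2): events B1->T, B6->T, B7->F, B9->F; covers B1=T, B6=T, B7=F, B9=F
input #3 (k=-2, m=6, v=3): events B1->T, B6->T, B7->F, B9->F; covers B1=T, B6=T, B7=F, B9=F
input #4 (k=-2, m=6, v=1): events B1->T, B6->T, B7->F, B9->F; covers B1=T, B6=T, B7=F, B9=F
input #5 (k=-2, m=7, v=5): events B1->F, B3->E, B2->T, B4->T, B6->T, B7->F, B9->T, B9->T, B9->T, B9->T, B9->F; covers B1=F, B2=T, B3=E, B4=T, B6=T, B7=F, B9=T, B9=F
union over the pool: B1=T, B1=F, B2=T, B3=E, B4=T, B6=T, B7=T, B7=F, B9=T, B9=F
uncovered (8 of 18): B2=F, B3=S, B4=F, B5=T, B5=F, B6=F, B8=T, B8=F

Answer: 8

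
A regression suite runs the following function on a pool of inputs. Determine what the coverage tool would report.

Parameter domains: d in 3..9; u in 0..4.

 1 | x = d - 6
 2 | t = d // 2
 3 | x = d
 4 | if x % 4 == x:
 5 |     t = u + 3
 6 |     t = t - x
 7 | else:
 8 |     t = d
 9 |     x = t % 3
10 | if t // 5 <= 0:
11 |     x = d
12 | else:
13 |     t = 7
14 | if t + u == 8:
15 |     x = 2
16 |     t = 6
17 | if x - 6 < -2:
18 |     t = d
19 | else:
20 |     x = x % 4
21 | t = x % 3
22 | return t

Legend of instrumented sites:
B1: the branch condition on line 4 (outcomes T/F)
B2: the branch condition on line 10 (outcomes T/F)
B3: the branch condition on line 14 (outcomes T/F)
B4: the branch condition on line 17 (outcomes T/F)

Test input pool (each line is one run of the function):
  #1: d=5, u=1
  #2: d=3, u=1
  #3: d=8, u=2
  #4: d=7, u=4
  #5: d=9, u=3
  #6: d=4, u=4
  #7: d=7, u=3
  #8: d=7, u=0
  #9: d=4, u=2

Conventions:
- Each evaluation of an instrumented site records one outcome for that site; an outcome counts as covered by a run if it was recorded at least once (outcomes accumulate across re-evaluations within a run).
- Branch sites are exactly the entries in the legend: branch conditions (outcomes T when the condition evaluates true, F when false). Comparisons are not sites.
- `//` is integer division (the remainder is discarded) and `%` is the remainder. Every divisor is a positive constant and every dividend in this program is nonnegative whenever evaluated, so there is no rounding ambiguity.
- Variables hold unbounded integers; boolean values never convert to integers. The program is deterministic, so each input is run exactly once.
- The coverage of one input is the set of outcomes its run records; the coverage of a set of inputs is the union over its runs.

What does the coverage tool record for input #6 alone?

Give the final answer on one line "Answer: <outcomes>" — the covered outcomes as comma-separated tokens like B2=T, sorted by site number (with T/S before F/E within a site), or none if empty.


Running input #6 (d=4, u=4), event by event:
  B1->F, B2->T, B3->T, B4->T
deduplicating events, the covered set is: B1=F, B2=T, B3=T, B4=T
Answer: B1=F, B2=T, B3=T, B4=T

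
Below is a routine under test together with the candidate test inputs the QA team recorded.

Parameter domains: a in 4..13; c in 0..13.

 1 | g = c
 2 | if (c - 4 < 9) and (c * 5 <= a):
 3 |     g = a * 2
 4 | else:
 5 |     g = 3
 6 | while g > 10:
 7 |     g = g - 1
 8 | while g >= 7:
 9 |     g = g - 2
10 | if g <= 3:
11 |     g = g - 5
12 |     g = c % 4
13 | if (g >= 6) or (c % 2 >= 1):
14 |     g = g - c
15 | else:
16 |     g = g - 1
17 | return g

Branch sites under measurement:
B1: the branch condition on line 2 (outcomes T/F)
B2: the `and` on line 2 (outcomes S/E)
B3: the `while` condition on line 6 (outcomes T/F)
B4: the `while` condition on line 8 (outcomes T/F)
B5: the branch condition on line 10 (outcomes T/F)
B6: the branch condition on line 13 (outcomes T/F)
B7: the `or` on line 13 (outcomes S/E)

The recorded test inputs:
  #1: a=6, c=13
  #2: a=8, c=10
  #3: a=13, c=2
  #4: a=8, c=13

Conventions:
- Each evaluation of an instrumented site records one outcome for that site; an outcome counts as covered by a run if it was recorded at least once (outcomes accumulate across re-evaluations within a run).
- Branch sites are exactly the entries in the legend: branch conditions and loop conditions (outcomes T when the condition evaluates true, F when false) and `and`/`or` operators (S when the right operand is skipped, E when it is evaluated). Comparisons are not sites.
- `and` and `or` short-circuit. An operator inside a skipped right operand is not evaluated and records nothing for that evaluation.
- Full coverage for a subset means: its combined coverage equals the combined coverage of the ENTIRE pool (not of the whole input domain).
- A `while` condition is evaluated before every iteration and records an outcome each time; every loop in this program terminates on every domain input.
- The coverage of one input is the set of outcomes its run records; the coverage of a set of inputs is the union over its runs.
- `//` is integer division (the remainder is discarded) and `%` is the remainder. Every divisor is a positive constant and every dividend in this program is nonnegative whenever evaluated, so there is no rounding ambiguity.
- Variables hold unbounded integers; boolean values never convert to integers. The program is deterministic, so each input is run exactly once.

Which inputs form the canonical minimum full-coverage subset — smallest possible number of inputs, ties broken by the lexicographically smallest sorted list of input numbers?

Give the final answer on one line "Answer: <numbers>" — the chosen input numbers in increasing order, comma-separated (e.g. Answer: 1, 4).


test 1 (a=6, c=13) fires B2->S, B1->F, B3->F, B4->F, B5->T, B7->E, B6->T; hits B1=F, B2=S, B3=F, B4=F, B5=T, B6=T, B7=E
test 2 (a=8, c=10) fires B2->E, B1->F, B3->F, B4->F, B5->T, B7->E, B6->F; hits B1=F, B2=E, B3=F, B4=F, B5=T, B6=F, B7=E
test 3 (a=13, c=2) fires B2->E, B1->T, B3->T, B3->T, B3->T, B3->T, B3->T, B3->T, B3->T, B3->T, B3->T, B3->T, B3->T, B3->T, ...; hits B1=T, B2=E, B3=T, B3=F, B4=T, B4=F, B5=F, B6=T, B7=S
test 4 (a=8, c=13) fires B2->S, B1->F, B3->F, B4->F, B5->T, B7->E, B6->T; hits B1=F, B2=S, B3=F, B4=F, B5=T, B6=T, B7=E
union over all inputs: B1=T, B1=F, B2=S, B2=E, B3=T, B3=F, B4=T, B4=F, B5=T, B5=F, B6=T, B6=F, B7=S, B7=E (14 outcomes)
size 1 is not enough: best union over all size-1 subsets is 9/14
size 2 is not enough: best union over all size-2 subsets is 13/14
at size 3, {1, 2, 3} reaches all 14 outcomes; every lexicographically earlier size-3 subset fails
Answer: 1, 2, 3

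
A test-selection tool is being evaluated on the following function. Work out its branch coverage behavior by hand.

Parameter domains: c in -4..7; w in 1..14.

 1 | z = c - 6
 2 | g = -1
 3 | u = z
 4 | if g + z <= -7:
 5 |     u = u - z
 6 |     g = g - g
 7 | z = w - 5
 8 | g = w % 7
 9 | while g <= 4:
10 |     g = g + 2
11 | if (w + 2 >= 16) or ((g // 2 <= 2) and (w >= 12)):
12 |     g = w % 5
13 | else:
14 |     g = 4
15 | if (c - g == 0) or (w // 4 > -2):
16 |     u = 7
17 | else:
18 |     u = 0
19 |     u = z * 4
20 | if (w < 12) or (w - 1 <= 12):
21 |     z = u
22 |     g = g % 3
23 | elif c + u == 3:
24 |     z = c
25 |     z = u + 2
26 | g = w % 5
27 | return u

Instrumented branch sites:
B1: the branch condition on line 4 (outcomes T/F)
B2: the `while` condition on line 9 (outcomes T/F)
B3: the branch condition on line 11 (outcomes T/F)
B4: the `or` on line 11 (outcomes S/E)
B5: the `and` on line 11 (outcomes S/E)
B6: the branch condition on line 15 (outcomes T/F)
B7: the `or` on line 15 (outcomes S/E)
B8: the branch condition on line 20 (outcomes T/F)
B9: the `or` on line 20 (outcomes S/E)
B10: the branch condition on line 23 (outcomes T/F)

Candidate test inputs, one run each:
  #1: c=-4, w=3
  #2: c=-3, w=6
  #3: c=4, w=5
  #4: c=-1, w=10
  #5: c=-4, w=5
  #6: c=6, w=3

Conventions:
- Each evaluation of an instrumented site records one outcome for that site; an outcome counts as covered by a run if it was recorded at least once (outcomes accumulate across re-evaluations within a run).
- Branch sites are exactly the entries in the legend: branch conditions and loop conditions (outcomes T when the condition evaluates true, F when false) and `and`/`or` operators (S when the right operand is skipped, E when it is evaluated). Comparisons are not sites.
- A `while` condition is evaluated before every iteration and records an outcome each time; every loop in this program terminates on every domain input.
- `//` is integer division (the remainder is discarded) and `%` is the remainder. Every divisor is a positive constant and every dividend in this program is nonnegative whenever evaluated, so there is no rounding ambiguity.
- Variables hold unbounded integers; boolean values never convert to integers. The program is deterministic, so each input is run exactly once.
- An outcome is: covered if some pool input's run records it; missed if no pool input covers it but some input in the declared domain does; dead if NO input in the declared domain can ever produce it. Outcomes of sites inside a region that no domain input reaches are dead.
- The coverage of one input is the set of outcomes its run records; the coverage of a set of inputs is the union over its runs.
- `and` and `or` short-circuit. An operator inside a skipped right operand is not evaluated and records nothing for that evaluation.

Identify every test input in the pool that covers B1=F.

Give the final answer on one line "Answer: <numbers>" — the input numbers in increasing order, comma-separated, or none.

input #1 (c=-4, w=3): never hits B1=F
input #2 (c=-3, w=6): never hits B1=F
input #3 (c=4, w=5): hits B1=F
input #4 (c=-1, w=10): never hits B1=F
input #5 (c=-4, w=5): never hits B1=F
input #6 (c=6, w=3): hits B1=F

Answer: 3, 6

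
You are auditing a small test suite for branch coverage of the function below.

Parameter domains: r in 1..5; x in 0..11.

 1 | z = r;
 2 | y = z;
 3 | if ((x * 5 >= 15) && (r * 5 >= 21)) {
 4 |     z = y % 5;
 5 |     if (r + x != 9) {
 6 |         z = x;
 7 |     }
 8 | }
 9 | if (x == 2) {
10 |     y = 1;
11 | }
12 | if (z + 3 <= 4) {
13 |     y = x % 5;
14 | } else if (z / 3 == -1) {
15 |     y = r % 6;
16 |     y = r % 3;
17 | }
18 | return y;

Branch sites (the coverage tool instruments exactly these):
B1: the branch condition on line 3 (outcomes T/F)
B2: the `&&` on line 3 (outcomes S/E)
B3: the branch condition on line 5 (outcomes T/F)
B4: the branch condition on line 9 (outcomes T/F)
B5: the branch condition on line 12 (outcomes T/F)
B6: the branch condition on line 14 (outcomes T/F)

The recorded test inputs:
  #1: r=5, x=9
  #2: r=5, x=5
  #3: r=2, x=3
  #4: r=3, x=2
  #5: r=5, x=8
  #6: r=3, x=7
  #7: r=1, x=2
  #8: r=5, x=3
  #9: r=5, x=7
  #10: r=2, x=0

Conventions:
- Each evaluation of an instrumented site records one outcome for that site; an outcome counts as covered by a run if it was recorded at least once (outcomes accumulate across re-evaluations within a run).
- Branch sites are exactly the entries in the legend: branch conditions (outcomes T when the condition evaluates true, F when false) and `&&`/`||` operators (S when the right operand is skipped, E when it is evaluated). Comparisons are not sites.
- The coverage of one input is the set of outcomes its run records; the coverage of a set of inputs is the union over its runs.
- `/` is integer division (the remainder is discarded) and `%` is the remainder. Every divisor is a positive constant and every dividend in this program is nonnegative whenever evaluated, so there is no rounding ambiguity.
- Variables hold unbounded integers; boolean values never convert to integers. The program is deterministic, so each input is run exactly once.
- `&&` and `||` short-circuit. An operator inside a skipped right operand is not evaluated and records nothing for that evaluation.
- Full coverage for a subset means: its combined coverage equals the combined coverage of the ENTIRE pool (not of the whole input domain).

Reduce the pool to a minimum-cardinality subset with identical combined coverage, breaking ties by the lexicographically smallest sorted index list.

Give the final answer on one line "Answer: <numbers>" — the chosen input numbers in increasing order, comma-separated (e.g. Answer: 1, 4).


input #1, r=5, x=9: events B2->E, B1->T, B3->T, B4->F, B5->F, B6->F; outcomes B1=T, B2=E, B3=T, B4=F, B5=F, B6=F
input #2, r=5, x=5: events B2->E, B1->T, B3->T, B4->F, B5->F, B6->F; outcomes B1=T, B2=E, B3=T, B4=F, B5=F, B6=F
input #3, r=2, x=3: events B2->E, B1->F, B4->F, B5->F, B6->F; outcomes B1=F, B2=E, B4=F, B5=F, B6=F
input #4, r=3, x=2: events B2->S, B1->F, B4->T, B5->F, B6->F; outcomes B1=F, B2=S, B4=T, B5=F, B6=F
input #5, r=5, x=8: events B2->E, B1->T, B3->T, B4->F, B5->F, B6->F; outcomes B1=T, B2=E, B3=T, B4=F, B5=F, B6=F
input #6, r=3, x=7: events B2->E, B1->F, B4->F, B5->F, B6->F; outcomes B1=F, B2=E, B4=F, B5=F, B6=F
input #7, r=1, x=2: events B2->S, B1->F, B4->T, B5->T; outcomes B1=F, B2=S, B4=T, B5=T
input #8, r=5, x=3: events B2->E, B1->T, B3->T, B4->F, B5->F, B6->F; outcomes B1=T, B2=E, B3=T, B4=F, B5=F, B6=F
input #9, r=5, x=7: events B2->E, B1->T, B3->T, B4->F, B5->F, B6->F; outcomes B1=T, B2=E, B3=T, B4=F, B5=F, B6=F
input #10, r=2, x=0: events B2->S, B1->F, B4->F, B5->F, B6->F; outcomes B1=F, B2=S, B4=F, B5=F, B6=F
pool-wide coverage (10 outcomes): B1=T, B1=F, B2=S, B2=E, B3=T, B4=T, B4=F, B5=T, B5=F, B6=F
size 1 is not enough: best union over all size-1 subsets is 6/10
at size 2, {1, 7} reaches all 10 outcomes; every lexicographically earlier size-2 subset fails
Answer: 1, 7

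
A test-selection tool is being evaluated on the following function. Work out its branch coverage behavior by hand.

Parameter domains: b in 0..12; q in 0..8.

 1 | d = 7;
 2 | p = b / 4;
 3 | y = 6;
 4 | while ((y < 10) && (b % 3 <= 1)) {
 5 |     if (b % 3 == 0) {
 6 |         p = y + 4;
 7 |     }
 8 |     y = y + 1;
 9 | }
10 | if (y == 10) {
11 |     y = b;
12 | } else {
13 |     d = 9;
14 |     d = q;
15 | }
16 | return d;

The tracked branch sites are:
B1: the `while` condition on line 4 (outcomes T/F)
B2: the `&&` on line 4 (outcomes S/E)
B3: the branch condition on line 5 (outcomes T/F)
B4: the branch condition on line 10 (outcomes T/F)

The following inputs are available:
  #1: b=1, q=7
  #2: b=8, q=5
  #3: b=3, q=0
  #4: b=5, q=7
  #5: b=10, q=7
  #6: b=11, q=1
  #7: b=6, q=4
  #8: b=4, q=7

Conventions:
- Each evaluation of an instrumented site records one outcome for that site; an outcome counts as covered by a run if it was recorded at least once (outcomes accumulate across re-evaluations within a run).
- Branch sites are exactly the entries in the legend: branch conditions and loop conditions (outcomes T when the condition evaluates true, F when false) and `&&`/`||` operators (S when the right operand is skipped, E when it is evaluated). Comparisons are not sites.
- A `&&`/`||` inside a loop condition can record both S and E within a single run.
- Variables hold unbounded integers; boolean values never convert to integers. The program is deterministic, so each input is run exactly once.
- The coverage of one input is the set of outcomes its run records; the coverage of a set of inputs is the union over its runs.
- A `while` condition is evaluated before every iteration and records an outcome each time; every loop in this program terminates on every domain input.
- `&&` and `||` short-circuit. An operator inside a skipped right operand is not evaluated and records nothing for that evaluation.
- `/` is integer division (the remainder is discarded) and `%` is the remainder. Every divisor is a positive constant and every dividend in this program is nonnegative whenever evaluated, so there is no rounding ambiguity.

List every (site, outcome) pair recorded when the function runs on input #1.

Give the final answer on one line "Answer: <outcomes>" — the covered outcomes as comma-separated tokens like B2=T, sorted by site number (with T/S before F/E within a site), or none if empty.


Simulating input #1 (b=1, q=7) step by step:
  B2->E, B1->T, B3->F, B2->E, B1->T, B3->F, B2->E, B1->T, B3->F, B2->E
  B1->T, B3->F, B2->S, B1->F, B4->T
collecting distinct outcomes: B1=T, B1=F, B2=S, B2=E, B3=F, B4=T
Answer: B1=T, B1=F, B2=S, B2=E, B3=F, B4=T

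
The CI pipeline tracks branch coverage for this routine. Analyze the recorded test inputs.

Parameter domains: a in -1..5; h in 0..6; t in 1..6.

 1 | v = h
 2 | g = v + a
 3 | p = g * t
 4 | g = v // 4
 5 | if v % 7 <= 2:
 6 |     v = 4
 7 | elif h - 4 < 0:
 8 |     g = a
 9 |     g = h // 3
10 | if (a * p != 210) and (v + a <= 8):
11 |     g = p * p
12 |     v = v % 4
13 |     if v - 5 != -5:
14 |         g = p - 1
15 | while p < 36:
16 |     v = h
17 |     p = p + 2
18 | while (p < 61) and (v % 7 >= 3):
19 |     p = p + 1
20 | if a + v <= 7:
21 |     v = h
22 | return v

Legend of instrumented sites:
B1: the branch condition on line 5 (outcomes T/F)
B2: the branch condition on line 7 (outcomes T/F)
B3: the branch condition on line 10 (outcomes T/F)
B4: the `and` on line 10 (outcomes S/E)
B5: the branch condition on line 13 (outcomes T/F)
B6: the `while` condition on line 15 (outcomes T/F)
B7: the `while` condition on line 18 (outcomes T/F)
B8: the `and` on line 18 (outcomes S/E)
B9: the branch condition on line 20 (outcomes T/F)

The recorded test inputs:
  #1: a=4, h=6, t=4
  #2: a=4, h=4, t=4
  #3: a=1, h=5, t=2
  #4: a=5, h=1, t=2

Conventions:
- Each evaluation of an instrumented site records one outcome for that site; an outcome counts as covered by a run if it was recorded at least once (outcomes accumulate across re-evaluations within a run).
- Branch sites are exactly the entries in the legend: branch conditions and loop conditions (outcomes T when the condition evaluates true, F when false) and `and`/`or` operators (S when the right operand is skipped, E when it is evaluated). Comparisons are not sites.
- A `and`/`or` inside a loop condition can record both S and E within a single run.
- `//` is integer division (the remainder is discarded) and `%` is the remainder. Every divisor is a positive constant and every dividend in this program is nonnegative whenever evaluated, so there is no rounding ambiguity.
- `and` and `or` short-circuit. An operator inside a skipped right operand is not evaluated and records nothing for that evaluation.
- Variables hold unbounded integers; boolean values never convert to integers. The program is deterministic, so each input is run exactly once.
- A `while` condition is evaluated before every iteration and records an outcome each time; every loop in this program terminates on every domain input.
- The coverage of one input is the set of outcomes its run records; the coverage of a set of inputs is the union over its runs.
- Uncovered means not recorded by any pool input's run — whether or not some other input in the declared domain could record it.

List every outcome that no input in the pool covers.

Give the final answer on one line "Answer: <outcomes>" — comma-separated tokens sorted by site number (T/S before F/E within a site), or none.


input #1, a=4, h=6, t=4: events B1->F, B2->F, B4->E, B3->F, B6->F, B8->E, B7->T, B8->E, B7->T, B8->E, B7->T, B8->E, B7->T, B8->E, ...; outcomes B1=F, B2=F, B3=F, B4=E, B6=F, B7=T, B7=F, B8=S, B8=E, B9=F
input #2, a=4, h=4, t=4: events B1->F, B2->F, B4->E, B3->T, B5->F, B6->T, B6->T, B6->F, B8->E, B7->T, B8->E, B7->T, B8->E, B7->T, ...; outcomes B1=F, B2=F, B3=T, B4=E, B5=F, B6=T, B6=F, B7=T, B7=F, B8=S, B8=E, B9=F
input #3, a=1, h=5, t=2: events B1->F, B2->F, B4->E, B3->T, B5->T, B6->T, B6->T, B6->T, B6->T, B6->T, B6->T, B6->T, B6->T, B6->T, ...; outcomes B1=F, B2=F, B3=T, B4=E, B5=T, B6=T, B6=F, B7=T, B7=F, B8=S, B8=E, B9=T
input #4, a=5, h=1, t=2: events B1->T, B4->E, B3->F, B6->T, B6->T, B6->T, B6->T, B6->T, B6->T, B6->T, B6->T, B6->T, B6->T, B6->T, ...; outcomes B1=T, B3=F, B4=E, B6=T, B6=F, B7=F, B8=E, B9=T
union over the pool: B1=T, B1=F, B2=F, B3=T, B3=F, B4=E, B5=T, B5=F, B6=T, B6=F, B7=T, B7=F, B8=S, B8=E, B9=T, B9=F
uncovered (2 of 18): B2=T, B4=S
Answer: B2=T, B4=S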